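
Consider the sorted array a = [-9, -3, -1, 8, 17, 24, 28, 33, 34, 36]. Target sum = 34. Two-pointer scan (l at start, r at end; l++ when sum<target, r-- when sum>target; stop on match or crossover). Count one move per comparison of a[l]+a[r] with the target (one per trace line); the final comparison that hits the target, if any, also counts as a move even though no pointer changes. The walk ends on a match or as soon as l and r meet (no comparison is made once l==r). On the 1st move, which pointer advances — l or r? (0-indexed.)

l

l=0 r=9: -9+36=27 <34, l++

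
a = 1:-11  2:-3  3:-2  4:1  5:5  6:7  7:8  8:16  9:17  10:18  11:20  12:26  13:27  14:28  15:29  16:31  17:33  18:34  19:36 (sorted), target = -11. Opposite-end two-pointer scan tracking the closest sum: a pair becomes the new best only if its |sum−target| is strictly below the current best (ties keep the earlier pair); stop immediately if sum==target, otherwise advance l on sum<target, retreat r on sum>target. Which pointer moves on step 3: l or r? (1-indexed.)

r

[1,19] -11+36=25 d=36 * → r--
[1,18] -11+34=23 d=34 * → r--
[1,17] -11+33=22 d=33 * → r--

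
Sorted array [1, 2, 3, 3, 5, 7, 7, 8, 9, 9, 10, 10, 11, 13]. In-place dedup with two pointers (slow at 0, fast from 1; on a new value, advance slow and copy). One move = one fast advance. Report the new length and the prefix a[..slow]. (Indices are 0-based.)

length 10; prefix = [1, 2, 3, 5, 7, 8, 9, 10, 11, 13]

slow=0 fast=1: a[fast]=2≠a[slow]=1 write a[1]=2, slow++,fast++
slow=1 fast=2: a[fast]=3≠a[slow]=2 write a[2]=3, slow++,fast++
slow=2 fast=3: a[fast]=3=a[slow] dup, fast++
slow=2 fast=4: a[fast]=5≠a[slow]=3 write a[3]=5, slow++,fast++
slow=3 fast=5: a[fast]=7≠a[slow]=5 write a[4]=7, slow++,fast++
slow=4 fast=6: a[fast]=7=a[slow] dup, fast++
slow=4 fast=7: a[fast]=8≠a[slow]=7 write a[5]=8, slow++,fast++
slow=5 fast=8: a[fast]=9≠a[slow]=8 write a[6]=9, slow++,fast++
slow=6 fast=9: a[fast]=9=a[slow] dup, fast++
slow=6 fast=10: a[fast]=10≠a[slow]=9 write a[7]=10, slow++,fast++
slow=7 fast=11: a[fast]=10=a[slow] dup, fast++
slow=7 fast=12: a[fast]=11≠a[slow]=10 write a[8]=11, slow++,fast++
slow=8 fast=13: a[fast]=13≠a[slow]=11 write a[9]=13, slow++,fast++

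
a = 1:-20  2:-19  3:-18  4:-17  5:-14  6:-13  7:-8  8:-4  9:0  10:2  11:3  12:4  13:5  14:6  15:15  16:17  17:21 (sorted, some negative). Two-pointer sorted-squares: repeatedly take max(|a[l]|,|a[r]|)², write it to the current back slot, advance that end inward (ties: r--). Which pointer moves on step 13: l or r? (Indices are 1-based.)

l=1 r=17: |-20|<=|21| out[17]=441, r--
l=1 r=16: |-20|>|17| out[16]=400, l++
l=2 r=16: |-19|>|17| out[15]=361, l++
l=3 r=16: |-18|>|17| out[14]=324, l++
l=4 r=16: |-17|<=|17| out[13]=289, r--
l=4 r=15: |-17|>|15| out[12]=289, l++
l=5 r=15: |-14|<=|15| out[11]=225, r--
l=5 r=14: |-14|>|6| out[10]=196, l++
l=6 r=14: |-13|>|6| out[9]=169, l++
l=7 r=14: |-8|>|6| out[8]=64, l++
l=8 r=14: |-4|<=|6| out[7]=36, r--
l=8 r=13: |-4|<=|5| out[6]=25, r--
l=8 r=12: |-4|<=|4| out[5]=16, r--

r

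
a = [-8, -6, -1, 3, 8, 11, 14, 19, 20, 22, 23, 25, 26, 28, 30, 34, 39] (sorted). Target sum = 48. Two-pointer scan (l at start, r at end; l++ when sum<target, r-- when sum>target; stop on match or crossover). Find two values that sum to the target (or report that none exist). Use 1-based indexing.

(14, 34)

l=1 r=17: -8+39=31 <48, l++
l=2 r=17: -6+39=33 <48, l++
l=3 r=17: -1+39=38 <48, l++
l=4 r=17: 3+39=42 <48, l++
l=5 r=17: 8+39=47 <48, l++
l=6 r=17: 11+39=50 >48, r--
l=6 r=16: 11+34=45 <48, l++
l=7 r=16: 14+34=48, found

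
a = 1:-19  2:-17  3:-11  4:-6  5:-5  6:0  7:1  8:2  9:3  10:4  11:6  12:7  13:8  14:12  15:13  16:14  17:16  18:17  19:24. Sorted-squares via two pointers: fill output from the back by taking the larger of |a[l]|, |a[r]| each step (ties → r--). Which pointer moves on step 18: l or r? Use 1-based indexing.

l=1 r=19: |-19|<=|24| out[19]=576, r--
l=1 r=18: |-19|>|17| out[18]=361, l++
l=2 r=18: |-17|<=|17| out[17]=289, r--
l=2 r=17: |-17|>|16| out[16]=289, l++
l=3 r=17: |-11|<=|16| out[15]=256, r--
l=3 r=16: |-11|<=|14| out[14]=196, r--
l=3 r=15: |-11|<=|13| out[13]=169, r--
l=3 r=14: |-11|<=|12| out[12]=144, r--
l=3 r=13: |-11|>|8| out[11]=121, l++
l=4 r=13: |-6|<=|8| out[10]=64, r--
l=4 r=12: |-6|<=|7| out[9]=49, r--
l=4 r=11: |-6|<=|6| out[8]=36, r--
l=4 r=10: |-6|>|4| out[7]=36, l++
l=5 r=10: |-5|>|4| out[6]=25, l++
l=6 r=10: |0|<=|4| out[5]=16, r--
l=6 r=9: |0|<=|3| out[4]=9, r--
l=6 r=8: |0|<=|2| out[3]=4, r--
l=6 r=7: |0|<=|1| out[2]=1, r--

r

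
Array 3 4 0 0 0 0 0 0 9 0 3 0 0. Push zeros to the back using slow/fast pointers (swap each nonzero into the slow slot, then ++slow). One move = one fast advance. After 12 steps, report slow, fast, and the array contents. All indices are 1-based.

slow=1 fast=1: a[fast]=3≠0 swap→a[1]=3, slow++,fast++
slow=2 fast=2: a[fast]=4≠0 swap→a[2]=4, slow++,fast++
slow=3 fast=3: a[fast]=0, fast++
slow=3 fast=4: a[fast]=0, fast++
slow=3 fast=5: a[fast]=0, fast++
slow=3 fast=6: a[fast]=0, fast++
slow=3 fast=7: a[fast]=0, fast++
slow=3 fast=8: a[fast]=0, fast++
slow=3 fast=9: a[fast]=9≠0 swap→a[3]=9, slow++,fast++
slow=4 fast=10: a[fast]=0, fast++
slow=4 fast=11: a[fast]=3≠0 swap→a[4]=3, slow++,fast++
slow=5 fast=12: a[fast]=0, fast++

slow=5, fast=13, a=[3, 4, 9, 3, 0, 0, 0, 0, 0, 0, 0, 0, 0]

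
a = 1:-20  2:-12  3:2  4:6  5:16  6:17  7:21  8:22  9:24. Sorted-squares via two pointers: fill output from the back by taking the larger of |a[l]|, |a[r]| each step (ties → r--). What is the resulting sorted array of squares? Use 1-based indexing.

[1,9] |-20|<=|24| out[9]=576 → r--
[1,8] |-20|<=|22| out[8]=484 → r--
[1,7] |-20|<=|21| out[7]=441 → r--
[1,6] |-20|>|17| out[6]=400 → l++
[2,6] |-12|<=|17| out[5]=289 → r--
[2,5] |-12|<=|16| out[4]=256 → r--
[2,4] |-12|>|6| out[3]=144 → l++
[3,4] |2|<=|6| out[2]=36 → r--
[3,3] |2|<=|2| out[1]=4 → r--

[4, 36, 144, 256, 289, 400, 441, 484, 576]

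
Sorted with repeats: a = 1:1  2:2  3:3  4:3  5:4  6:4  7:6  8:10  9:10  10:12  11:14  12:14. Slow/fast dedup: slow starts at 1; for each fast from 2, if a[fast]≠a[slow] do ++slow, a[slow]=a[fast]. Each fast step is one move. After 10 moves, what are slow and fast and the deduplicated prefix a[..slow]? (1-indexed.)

slow=8, fast=12, prefix=[1, 2, 3, 4, 6, 10, 12, 14]

slow=1 fast=2: a[fast]=2≠a[slow]=1 write a[2]=2, slow++,fast++
slow=2 fast=3: a[fast]=3≠a[slow]=2 write a[3]=3, slow++,fast++
slow=3 fast=4: a[fast]=3=a[slow] dup, fast++
slow=3 fast=5: a[fast]=4≠a[slow]=3 write a[4]=4, slow++,fast++
slow=4 fast=6: a[fast]=4=a[slow] dup, fast++
slow=4 fast=7: a[fast]=6≠a[slow]=4 write a[5]=6, slow++,fast++
slow=5 fast=8: a[fast]=10≠a[slow]=6 write a[6]=10, slow++,fast++
slow=6 fast=9: a[fast]=10=a[slow] dup, fast++
slow=6 fast=10: a[fast]=12≠a[slow]=10 write a[7]=12, slow++,fast++
slow=7 fast=11: a[fast]=14≠a[slow]=12 write a[8]=14, slow++,fast++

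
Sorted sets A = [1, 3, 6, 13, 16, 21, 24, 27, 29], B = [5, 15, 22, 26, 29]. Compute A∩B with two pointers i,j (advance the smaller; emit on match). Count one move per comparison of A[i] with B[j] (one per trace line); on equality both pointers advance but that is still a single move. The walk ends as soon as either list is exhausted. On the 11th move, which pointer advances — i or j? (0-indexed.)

j

i=0 j=0: 1<5, i++
i=1 j=0: 3<5, i++
i=2 j=0: 6>5, j++
i=2 j=1: 6<15, i++
i=3 j=1: 13<15, i++
i=4 j=1: 16>15, j++
i=4 j=2: 16<22, i++
i=5 j=2: 21<22, i++
i=6 j=2: 24>22, j++
i=6 j=3: 24<26, i++
i=7 j=3: 27>26, j++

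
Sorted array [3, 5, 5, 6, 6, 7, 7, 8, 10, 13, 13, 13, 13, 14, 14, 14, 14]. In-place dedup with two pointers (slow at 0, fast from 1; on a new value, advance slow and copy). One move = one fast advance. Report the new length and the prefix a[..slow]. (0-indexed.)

length 8; prefix = [3, 5, 6, 7, 8, 10, 13, 14]

slow=0 fast=1: a[fast]=5≠a[slow]=3 write a[1]=5, slow++,fast++
slow=1 fast=2: a[fast]=5=a[slow] dup, fast++
slow=1 fast=3: a[fast]=6≠a[slow]=5 write a[2]=6, slow++,fast++
slow=2 fast=4: a[fast]=6=a[slow] dup, fast++
slow=2 fast=5: a[fast]=7≠a[slow]=6 write a[3]=7, slow++,fast++
slow=3 fast=6: a[fast]=7=a[slow] dup, fast++
slow=3 fast=7: a[fast]=8≠a[slow]=7 write a[4]=8, slow++,fast++
slow=4 fast=8: a[fast]=10≠a[slow]=8 write a[5]=10, slow++,fast++
slow=5 fast=9: a[fast]=13≠a[slow]=10 write a[6]=13, slow++,fast++
slow=6 fast=10: a[fast]=13=a[slow] dup, fast++
slow=6 fast=11: a[fast]=13=a[slow] dup, fast++
slow=6 fast=12: a[fast]=13=a[slow] dup, fast++
slow=6 fast=13: a[fast]=14≠a[slow]=13 write a[7]=14, slow++,fast++
slow=7 fast=14: a[fast]=14=a[slow] dup, fast++
slow=7 fast=15: a[fast]=14=a[slow] dup, fast++
slow=7 fast=16: a[fast]=14=a[slow] dup, fast++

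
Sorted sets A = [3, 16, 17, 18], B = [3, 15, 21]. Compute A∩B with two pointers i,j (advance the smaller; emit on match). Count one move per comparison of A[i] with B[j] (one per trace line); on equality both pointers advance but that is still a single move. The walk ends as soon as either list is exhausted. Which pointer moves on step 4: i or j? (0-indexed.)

i

[i=0,j=0] 3==3 emit → i++,j++
[i=1,j=1] 16>15 → j++
[i=1,j=2] 16<21 → i++
[i=2,j=2] 17<21 → i++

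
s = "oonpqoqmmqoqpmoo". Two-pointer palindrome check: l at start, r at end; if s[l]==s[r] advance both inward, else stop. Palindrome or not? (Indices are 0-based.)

[0,15] 'o'=='o' → l++,r--
[1,14] 'o'=='o' → l++,r--
[2,13] 'n'!='m' → stop

not a palindrome (mismatch at 2,13)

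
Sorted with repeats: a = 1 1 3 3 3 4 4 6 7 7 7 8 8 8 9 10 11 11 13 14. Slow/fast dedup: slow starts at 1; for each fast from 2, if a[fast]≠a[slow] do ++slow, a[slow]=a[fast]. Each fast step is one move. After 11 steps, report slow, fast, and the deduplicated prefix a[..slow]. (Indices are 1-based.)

slow=6, fast=13, prefix=[1, 3, 4, 6, 7, 8]

(s=1,f=2) a[fast]=1=a[slow] dup → fast++
(s=1,f=3) a[fast]=3≠a[slow]=1 write a[2]=3 → slow++,fast++
(s=2,f=4) a[fast]=3=a[slow] dup → fast++
(s=2,f=5) a[fast]=3=a[slow] dup → fast++
(s=2,f=6) a[fast]=4≠a[slow]=3 write a[3]=4 → slow++,fast++
(s=3,f=7) a[fast]=4=a[slow] dup → fast++
(s=3,f=8) a[fast]=6≠a[slow]=4 write a[4]=6 → slow++,fast++
(s=4,f=9) a[fast]=7≠a[slow]=6 write a[5]=7 → slow++,fast++
(s=5,f=10) a[fast]=7=a[slow] dup → fast++
(s=5,f=11) a[fast]=7=a[slow] dup → fast++
(s=5,f=12) a[fast]=8≠a[slow]=7 write a[6]=8 → slow++,fast++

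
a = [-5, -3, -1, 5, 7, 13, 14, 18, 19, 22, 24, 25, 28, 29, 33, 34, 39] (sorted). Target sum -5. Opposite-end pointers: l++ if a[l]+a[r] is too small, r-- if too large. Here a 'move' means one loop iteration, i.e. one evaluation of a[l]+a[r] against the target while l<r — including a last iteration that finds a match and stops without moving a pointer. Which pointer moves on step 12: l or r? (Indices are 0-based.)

l=0 r=16: -5+39=34 >-5, r--
l=0 r=15: -5+34=29 >-5, r--
l=0 r=14: -5+33=28 >-5, r--
l=0 r=13: -5+29=24 >-5, r--
l=0 r=12: -5+28=23 >-5, r--
l=0 r=11: -5+25=20 >-5, r--
l=0 r=10: -5+24=19 >-5, r--
l=0 r=9: -5+22=17 >-5, r--
l=0 r=8: -5+19=14 >-5, r--
l=0 r=7: -5+18=13 >-5, r--
l=0 r=6: -5+14=9 >-5, r--
l=0 r=5: -5+13=8 >-5, r--

r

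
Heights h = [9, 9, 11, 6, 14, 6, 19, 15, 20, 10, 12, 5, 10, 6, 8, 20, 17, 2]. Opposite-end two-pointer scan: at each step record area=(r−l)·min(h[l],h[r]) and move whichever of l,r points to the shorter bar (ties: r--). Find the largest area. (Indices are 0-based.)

[0,17] min(9,2)*17=34 best=34 * → r--
[0,16] min(9,17)*16=144 best=144 * → l++
[1,16] min(9,17)*15=135 best=144 → l++
[2,16] min(11,17)*14=154 best=154 * → l++
[3,16] min(6,17)*13=78 best=154 → l++
[4,16] min(14,17)*12=168 best=168 * → l++
[5,16] min(6,17)*11=66 best=168 → l++
[6,16] min(19,17)*10=170 best=170 * → r--
[6,15] min(19,20)*9=171 best=171 * → l++
[7,15] min(15,20)*8=120 best=171 → l++
[8,15] min(20,20)*7=140 best=171 → r--
[8,14] min(20,8)*6=48 best=171 → r--
[8,13] min(20,6)*5=30 best=171 → r--
[8,12] min(20,10)*4=40 best=171 → r--
[8,11] min(20,5)*3=15 best=171 → r--
[8,10] min(20,12)*2=24 best=171 → r--
[8,9] min(20,10)*1=10 best=171 → r--

max area = 171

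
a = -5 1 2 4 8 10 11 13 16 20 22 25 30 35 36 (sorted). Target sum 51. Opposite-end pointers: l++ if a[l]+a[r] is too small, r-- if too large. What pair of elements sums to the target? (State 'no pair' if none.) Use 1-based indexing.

(16, 35)

[1,15] -5+36=31 <51 → l++
[2,15] 1+36=37 <51 → l++
[3,15] 2+36=38 <51 → l++
[4,15] 4+36=40 <51 → l++
[5,15] 8+36=44 <51 → l++
[6,15] 10+36=46 <51 → l++
[7,15] 11+36=47 <51 → l++
[8,15] 13+36=49 <51 → l++
[9,15] 16+36=52 >51 → r--
[9,14] 16+35=51 → found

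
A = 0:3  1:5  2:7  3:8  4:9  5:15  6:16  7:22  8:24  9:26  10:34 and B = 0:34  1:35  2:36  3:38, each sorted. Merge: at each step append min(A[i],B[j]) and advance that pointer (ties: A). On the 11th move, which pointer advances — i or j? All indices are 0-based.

[i=0,j=0] A[i]=3<=B[j]=34 take 3 → i++
[i=1,j=0] A[i]=5<=B[j]=34 take 5 → i++
[i=2,j=0] A[i]=7<=B[j]=34 take 7 → i++
[i=3,j=0] A[i]=8<=B[j]=34 take 8 → i++
[i=4,j=0] A[i]=9<=B[j]=34 take 9 → i++
[i=5,j=0] A[i]=15<=B[j]=34 take 15 → i++
[i=6,j=0] A[i]=16<=B[j]=34 take 16 → i++
[i=7,j=0] A[i]=22<=B[j]=34 take 22 → i++
[i=8,j=0] A[i]=24<=B[j]=34 take 24 → i++
[i=9,j=0] A[i]=26<=B[j]=34 take 26 → i++
[i=10,j=0] A[i]=34<=B[j]=34 take 34 → i++

i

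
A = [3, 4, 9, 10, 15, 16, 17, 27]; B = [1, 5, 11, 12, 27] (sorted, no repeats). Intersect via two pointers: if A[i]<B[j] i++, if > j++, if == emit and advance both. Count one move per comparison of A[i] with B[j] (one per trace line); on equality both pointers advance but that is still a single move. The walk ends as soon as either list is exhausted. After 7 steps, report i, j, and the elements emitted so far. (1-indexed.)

i=5, j=4, emitted=[]

i=1 j=1: 3>1, j++
i=1 j=2: 3<5, i++
i=2 j=2: 4<5, i++
i=3 j=2: 9>5, j++
i=3 j=3: 9<11, i++
i=4 j=3: 10<11, i++
i=5 j=3: 15>11, j++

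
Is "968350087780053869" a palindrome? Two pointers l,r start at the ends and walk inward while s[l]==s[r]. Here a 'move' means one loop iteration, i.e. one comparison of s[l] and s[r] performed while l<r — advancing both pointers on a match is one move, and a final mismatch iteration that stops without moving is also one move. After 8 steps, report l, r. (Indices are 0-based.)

[0,17] '9'=='9' → l++,r--
[1,16] '6'=='6' → l++,r--
[2,15] '8'=='8' → l++,r--
[3,14] '3'=='3' → l++,r--
[4,13] '5'=='5' → l++,r--
[5,12] '0'=='0' → l++,r--
[6,11] '0'=='0' → l++,r--
[7,10] '8'=='8' → l++,r--

l=8, r=9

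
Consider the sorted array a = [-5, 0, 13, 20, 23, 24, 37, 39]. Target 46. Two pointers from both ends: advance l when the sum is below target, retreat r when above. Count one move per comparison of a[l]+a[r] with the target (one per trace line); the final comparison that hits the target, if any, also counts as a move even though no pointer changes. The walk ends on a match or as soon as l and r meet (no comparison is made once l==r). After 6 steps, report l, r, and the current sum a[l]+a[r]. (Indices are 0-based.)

l=4, r=5, sum=47

[0,7] -5+39=34 <46 → l++
[1,7] 0+39=39 <46 → l++
[2,7] 13+39=52 >46 → r--
[2,6] 13+37=50 >46 → r--
[2,5] 13+24=37 <46 → l++
[3,5] 20+24=44 <46 → l++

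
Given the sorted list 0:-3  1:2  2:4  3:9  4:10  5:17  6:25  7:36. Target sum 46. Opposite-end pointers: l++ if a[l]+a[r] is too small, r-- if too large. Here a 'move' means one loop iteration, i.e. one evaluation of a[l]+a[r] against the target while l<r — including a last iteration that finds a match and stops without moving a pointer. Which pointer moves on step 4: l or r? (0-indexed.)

l

l=0 r=7: -3+36=33 <46, l++
l=1 r=7: 2+36=38 <46, l++
l=2 r=7: 4+36=40 <46, l++
l=3 r=7: 9+36=45 <46, l++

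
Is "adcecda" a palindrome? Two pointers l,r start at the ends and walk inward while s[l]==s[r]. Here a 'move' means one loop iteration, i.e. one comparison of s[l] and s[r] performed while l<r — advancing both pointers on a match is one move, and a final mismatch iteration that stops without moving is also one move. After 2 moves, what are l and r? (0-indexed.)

l=2, r=4

[0,6] 'a'=='a' → l++,r--
[1,5] 'd'=='d' → l++,r--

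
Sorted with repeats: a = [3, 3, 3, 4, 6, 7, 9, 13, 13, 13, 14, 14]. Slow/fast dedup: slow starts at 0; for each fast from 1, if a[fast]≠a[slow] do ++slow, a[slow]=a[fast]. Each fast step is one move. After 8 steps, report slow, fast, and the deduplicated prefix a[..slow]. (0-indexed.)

slow=5, fast=9, prefix=[3, 4, 6, 7, 9, 13]

(s=0,f=1) a[fast]=3=a[slow] dup → fast++
(s=0,f=2) a[fast]=3=a[slow] dup → fast++
(s=0,f=3) a[fast]=4≠a[slow]=3 write a[1]=4 → slow++,fast++
(s=1,f=4) a[fast]=6≠a[slow]=4 write a[2]=6 → slow++,fast++
(s=2,f=5) a[fast]=7≠a[slow]=6 write a[3]=7 → slow++,fast++
(s=3,f=6) a[fast]=9≠a[slow]=7 write a[4]=9 → slow++,fast++
(s=4,f=7) a[fast]=13≠a[slow]=9 write a[5]=13 → slow++,fast++
(s=5,f=8) a[fast]=13=a[slow] dup → fast++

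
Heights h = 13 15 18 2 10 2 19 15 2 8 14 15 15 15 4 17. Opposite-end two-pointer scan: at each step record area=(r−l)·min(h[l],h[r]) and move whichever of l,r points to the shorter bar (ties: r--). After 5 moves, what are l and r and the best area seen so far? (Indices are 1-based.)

[1,16] min(13,17)*15=195 best=195 * → l++
[2,16] min(15,17)*14=210 best=210 * → l++
[3,16] min(18,17)*13=221 best=221 * → r--
[3,15] min(18,4)*12=48 best=221 → r--
[3,14] min(18,15)*11=165 best=221 → r--

l=3, r=13, best area=221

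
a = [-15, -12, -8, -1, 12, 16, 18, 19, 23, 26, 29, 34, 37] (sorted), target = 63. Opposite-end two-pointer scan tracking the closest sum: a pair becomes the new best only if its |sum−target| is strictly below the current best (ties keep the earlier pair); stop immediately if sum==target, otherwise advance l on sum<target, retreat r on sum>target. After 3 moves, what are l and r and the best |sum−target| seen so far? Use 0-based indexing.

[0,12] -15+37=22 d=41 * → l++
[1,12] -12+37=25 d=38 * → l++
[2,12] -8+37=29 d=34 * → l++

l=3, r=12, best |Δ|=34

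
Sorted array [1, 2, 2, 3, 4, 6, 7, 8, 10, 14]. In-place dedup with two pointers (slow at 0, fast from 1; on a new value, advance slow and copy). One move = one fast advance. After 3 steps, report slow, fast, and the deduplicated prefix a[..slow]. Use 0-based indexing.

(s=0,f=1) a[fast]=2≠a[slow]=1 write a[1]=2 → slow++,fast++
(s=1,f=2) a[fast]=2=a[slow] dup → fast++
(s=1,f=3) a[fast]=3≠a[slow]=2 write a[2]=3 → slow++,fast++

slow=2, fast=4, prefix=[1, 2, 3]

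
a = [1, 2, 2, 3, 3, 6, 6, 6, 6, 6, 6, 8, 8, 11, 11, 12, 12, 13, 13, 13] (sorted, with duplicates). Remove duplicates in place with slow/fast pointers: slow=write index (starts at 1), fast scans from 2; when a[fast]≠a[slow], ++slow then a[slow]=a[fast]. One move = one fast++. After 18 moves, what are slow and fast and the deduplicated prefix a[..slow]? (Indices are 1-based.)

(s=1,f=2) a[fast]=2≠a[slow]=1 write a[2]=2 → slow++,fast++
(s=2,f=3) a[fast]=2=a[slow] dup → fast++
(s=2,f=4) a[fast]=3≠a[slow]=2 write a[3]=3 → slow++,fast++
(s=3,f=5) a[fast]=3=a[slow] dup → fast++
(s=3,f=6) a[fast]=6≠a[slow]=3 write a[4]=6 → slow++,fast++
(s=4,f=7) a[fast]=6=a[slow] dup → fast++
(s=4,f=8) a[fast]=6=a[slow] dup → fast++
(s=4,f=9) a[fast]=6=a[slow] dup → fast++
(s=4,f=10) a[fast]=6=a[slow] dup → fast++
(s=4,f=11) a[fast]=6=a[slow] dup → fast++
(s=4,f=12) a[fast]=8≠a[slow]=6 write a[5]=8 → slow++,fast++
(s=5,f=13) a[fast]=8=a[slow] dup → fast++
(s=5,f=14) a[fast]=11≠a[slow]=8 write a[6]=11 → slow++,fast++
(s=6,f=15) a[fast]=11=a[slow] dup → fast++
(s=6,f=16) a[fast]=12≠a[slow]=11 write a[7]=12 → slow++,fast++
(s=7,f=17) a[fast]=12=a[slow] dup → fast++
(s=7,f=18) a[fast]=13≠a[slow]=12 write a[8]=13 → slow++,fast++
(s=8,f=19) a[fast]=13=a[slow] dup → fast++

slow=8, fast=20, prefix=[1, 2, 3, 6, 8, 11, 12, 13]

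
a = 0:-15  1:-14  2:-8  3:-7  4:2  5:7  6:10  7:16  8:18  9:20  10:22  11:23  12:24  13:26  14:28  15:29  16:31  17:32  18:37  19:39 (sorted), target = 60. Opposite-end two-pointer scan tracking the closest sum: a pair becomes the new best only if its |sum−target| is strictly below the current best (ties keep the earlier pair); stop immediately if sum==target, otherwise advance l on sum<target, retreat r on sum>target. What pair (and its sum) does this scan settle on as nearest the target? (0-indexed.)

pair (23, 37) with sum 60 (|Δ|=0)

[0,19] -15+39=24 d=36 * → l++
[1,19] -14+39=25 d=35 * → l++
[2,19] -8+39=31 d=29 * → l++
[3,19] -7+39=32 d=28 * → l++
[4,19] 2+39=41 d=19 * → l++
[5,19] 7+39=46 d=14 * → l++
[6,19] 10+39=49 d=11 * → l++
[7,19] 16+39=55 d=5 * → l++
[8,19] 18+39=57 d=3 * → l++
[9,19] 20+39=59 d=1 * → l++
[10,19] 22+39=61 d=1 → r--
[10,18] 22+37=59 d=1 → l++
[11,18] 23+37=60 d=0 * → stop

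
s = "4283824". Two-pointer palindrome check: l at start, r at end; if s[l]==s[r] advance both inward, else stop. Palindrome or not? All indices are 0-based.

l=0 r=6: '4'=='4', l++,r--
l=1 r=5: '2'=='2', l++,r--
l=2 r=4: '8'=='8', l++,r--

palindrome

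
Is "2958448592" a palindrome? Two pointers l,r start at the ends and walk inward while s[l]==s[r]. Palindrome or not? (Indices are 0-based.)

l=0 r=9: '2'=='2', l++,r--
l=1 r=8: '9'=='9', l++,r--
l=2 r=7: '5'=='5', l++,r--
l=3 r=6: '8'=='8', l++,r--
l=4 r=5: '4'=='4', l++,r--

palindrome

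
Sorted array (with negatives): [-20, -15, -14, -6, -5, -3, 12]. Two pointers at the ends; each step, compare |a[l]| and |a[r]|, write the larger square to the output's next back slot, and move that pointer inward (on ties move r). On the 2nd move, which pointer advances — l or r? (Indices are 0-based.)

[0,6] |-20|>|12| out[6]=400 → l++
[1,6] |-15|>|12| out[5]=225 → l++

l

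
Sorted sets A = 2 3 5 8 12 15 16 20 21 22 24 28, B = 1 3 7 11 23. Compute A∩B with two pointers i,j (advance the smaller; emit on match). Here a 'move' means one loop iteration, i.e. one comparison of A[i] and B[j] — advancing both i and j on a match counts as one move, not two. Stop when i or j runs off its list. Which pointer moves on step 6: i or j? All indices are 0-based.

i

[i=0,j=0] 2>1 → j++
[i=0,j=1] 2<3 → i++
[i=1,j=1] 3==3 emit → i++,j++
[i=2,j=2] 5<7 → i++
[i=3,j=2] 8>7 → j++
[i=3,j=3] 8<11 → i++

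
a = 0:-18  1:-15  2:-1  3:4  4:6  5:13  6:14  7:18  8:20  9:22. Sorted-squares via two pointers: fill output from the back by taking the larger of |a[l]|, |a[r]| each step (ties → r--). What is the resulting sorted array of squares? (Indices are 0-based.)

l=0 r=9: |-18|<=|22| out[9]=484, r--
l=0 r=8: |-18|<=|20| out[8]=400, r--
l=0 r=7: |-18|<=|18| out[7]=324, r--
l=0 r=6: |-18|>|14| out[6]=324, l++
l=1 r=6: |-15|>|14| out[5]=225, l++
l=2 r=6: |-1|<=|14| out[4]=196, r--
l=2 r=5: |-1|<=|13| out[3]=169, r--
l=2 r=4: |-1|<=|6| out[2]=36, r--
l=2 r=3: |-1|<=|4| out[1]=16, r--
l=2 r=2: |-1|<=|-1| out[0]=1, r--

[1, 16, 36, 169, 196, 225, 324, 324, 400, 484]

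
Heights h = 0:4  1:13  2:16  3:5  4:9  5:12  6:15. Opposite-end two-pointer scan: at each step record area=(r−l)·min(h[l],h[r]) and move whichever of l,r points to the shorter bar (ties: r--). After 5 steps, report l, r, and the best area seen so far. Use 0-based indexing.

l=2, r=3, best area=65

[0,6] min(4,15)*6=24 best=24 * → l++
[1,6] min(13,15)*5=65 best=65 * → l++
[2,6] min(16,15)*4=60 best=65 → r--
[2,5] min(16,12)*3=36 best=65 → r--
[2,4] min(16,9)*2=18 best=65 → r--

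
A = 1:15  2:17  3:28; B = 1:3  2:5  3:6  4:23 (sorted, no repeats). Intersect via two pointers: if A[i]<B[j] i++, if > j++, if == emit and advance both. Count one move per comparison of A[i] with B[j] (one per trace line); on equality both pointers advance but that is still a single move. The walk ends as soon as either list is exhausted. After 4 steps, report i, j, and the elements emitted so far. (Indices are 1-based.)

[i=1,j=1] 15>3 → j++
[i=1,j=2] 15>5 → j++
[i=1,j=3] 15>6 → j++
[i=1,j=4] 15<23 → i++

i=2, j=4, emitted=[]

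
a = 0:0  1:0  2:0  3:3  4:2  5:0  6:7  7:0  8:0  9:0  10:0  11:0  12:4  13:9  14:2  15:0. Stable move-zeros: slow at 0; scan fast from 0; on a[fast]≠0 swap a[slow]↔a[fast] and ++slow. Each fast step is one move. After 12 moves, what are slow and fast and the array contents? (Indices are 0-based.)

slow=0 fast=0: a[fast]=0, fast++
slow=0 fast=1: a[fast]=0, fast++
slow=0 fast=2: a[fast]=0, fast++
slow=0 fast=3: a[fast]=3≠0 swap→a[0]=3, slow++,fast++
slow=1 fast=4: a[fast]=2≠0 swap→a[1]=2, slow++,fast++
slow=2 fast=5: a[fast]=0, fast++
slow=2 fast=6: a[fast]=7≠0 swap→a[2]=7, slow++,fast++
slow=3 fast=7: a[fast]=0, fast++
slow=3 fast=8: a[fast]=0, fast++
slow=3 fast=9: a[fast]=0, fast++
slow=3 fast=10: a[fast]=0, fast++
slow=3 fast=11: a[fast]=0, fast++

slow=3, fast=12, a=[3, 2, 7, 0, 0, 0, 0, 0, 0, 0, 0, 0, 4, 9, 2, 0]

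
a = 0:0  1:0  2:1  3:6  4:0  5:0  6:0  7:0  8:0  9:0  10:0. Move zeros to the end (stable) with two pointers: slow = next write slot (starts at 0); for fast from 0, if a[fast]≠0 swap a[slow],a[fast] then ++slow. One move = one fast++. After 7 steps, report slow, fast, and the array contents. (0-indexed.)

slow=2, fast=7, a=[1, 6, 0, 0, 0, 0, 0, 0, 0, 0, 0]

(s=0,f=0) a[fast]=0 → fast++
(s=0,f=1) a[fast]=0 → fast++
(s=0,f=2) a[fast]=1≠0 swap→a[0]=1 → slow++,fast++
(s=1,f=3) a[fast]=6≠0 swap→a[1]=6 → slow++,fast++
(s=2,f=4) a[fast]=0 → fast++
(s=2,f=5) a[fast]=0 → fast++
(s=2,f=6) a[fast]=0 → fast++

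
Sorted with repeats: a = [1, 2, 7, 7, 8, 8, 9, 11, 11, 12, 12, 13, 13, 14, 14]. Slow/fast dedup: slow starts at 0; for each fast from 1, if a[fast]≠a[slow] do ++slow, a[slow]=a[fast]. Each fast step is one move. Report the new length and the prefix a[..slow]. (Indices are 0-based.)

length 9; prefix = [1, 2, 7, 8, 9, 11, 12, 13, 14]

slow=0 fast=1: a[fast]=2≠a[slow]=1 write a[1]=2, slow++,fast++
slow=1 fast=2: a[fast]=7≠a[slow]=2 write a[2]=7, slow++,fast++
slow=2 fast=3: a[fast]=7=a[slow] dup, fast++
slow=2 fast=4: a[fast]=8≠a[slow]=7 write a[3]=8, slow++,fast++
slow=3 fast=5: a[fast]=8=a[slow] dup, fast++
slow=3 fast=6: a[fast]=9≠a[slow]=8 write a[4]=9, slow++,fast++
slow=4 fast=7: a[fast]=11≠a[slow]=9 write a[5]=11, slow++,fast++
slow=5 fast=8: a[fast]=11=a[slow] dup, fast++
slow=5 fast=9: a[fast]=12≠a[slow]=11 write a[6]=12, slow++,fast++
slow=6 fast=10: a[fast]=12=a[slow] dup, fast++
slow=6 fast=11: a[fast]=13≠a[slow]=12 write a[7]=13, slow++,fast++
slow=7 fast=12: a[fast]=13=a[slow] dup, fast++
slow=7 fast=13: a[fast]=14≠a[slow]=13 write a[8]=14, slow++,fast++
slow=8 fast=14: a[fast]=14=a[slow] dup, fast++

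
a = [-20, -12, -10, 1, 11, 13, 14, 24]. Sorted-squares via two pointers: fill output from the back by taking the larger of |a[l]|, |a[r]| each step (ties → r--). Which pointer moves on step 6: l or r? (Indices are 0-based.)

r

[0,7] |-20|<=|24| out[7]=576 → r--
[0,6] |-20|>|14| out[6]=400 → l++
[1,6] |-12|<=|14| out[5]=196 → r--
[1,5] |-12|<=|13| out[4]=169 → r--
[1,4] |-12|>|11| out[3]=144 → l++
[2,4] |-10|<=|11| out[2]=121 → r--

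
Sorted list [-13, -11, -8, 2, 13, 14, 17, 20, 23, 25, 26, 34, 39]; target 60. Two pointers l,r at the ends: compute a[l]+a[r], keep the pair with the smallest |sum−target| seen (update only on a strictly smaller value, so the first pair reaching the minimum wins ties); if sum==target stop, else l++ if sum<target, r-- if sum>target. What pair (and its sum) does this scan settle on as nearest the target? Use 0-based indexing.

[0,12] -13+39=26 d=34 * → l++
[1,12] -11+39=28 d=32 * → l++
[2,12] -8+39=31 d=29 * → l++
[3,12] 2+39=41 d=19 * → l++
[4,12] 13+39=52 d=8 * → l++
[5,12] 14+39=53 d=7 * → l++
[6,12] 17+39=56 d=4 * → l++
[7,12] 20+39=59 d=1 * → l++
[8,12] 23+39=62 d=2 → r--
[8,11] 23+34=57 d=3 → l++
[9,11] 25+34=59 d=1 → l++
[10,11] 26+34=60 d=0 * → stop

pair (26, 34) with sum 60 (|Δ|=0)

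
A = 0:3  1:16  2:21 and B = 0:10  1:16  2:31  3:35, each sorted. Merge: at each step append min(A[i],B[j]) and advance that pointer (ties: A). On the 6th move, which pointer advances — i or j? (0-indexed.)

j

i=0 j=0: A[i]=3<=B[j]=10 take 3, i++
i=1 j=0: A[i]=16>B[j]=10 take 10, j++
i=1 j=1: A[i]=16<=B[j]=16 take 16, i++
i=2 j=1: A[i]=21>B[j]=16 take 16, j++
i=2 j=2: A[i]=21<=B[j]=31 take 21, i++
i=3 j=2: A done, take B[j]=31, j++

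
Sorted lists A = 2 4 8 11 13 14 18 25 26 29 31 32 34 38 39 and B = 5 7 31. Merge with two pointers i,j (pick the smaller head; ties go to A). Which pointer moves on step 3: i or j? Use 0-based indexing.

i=0 j=0: A[i]=2<=B[j]=5 take 2, i++
i=1 j=0: A[i]=4<=B[j]=5 take 4, i++
i=2 j=0: A[i]=8>B[j]=5 take 5, j++

j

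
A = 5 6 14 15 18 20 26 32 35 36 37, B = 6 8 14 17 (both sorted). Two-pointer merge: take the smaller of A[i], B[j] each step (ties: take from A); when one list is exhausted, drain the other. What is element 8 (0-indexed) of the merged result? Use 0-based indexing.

i=0 j=0: A[i]=5<=B[j]=6 take 5, i++
i=1 j=0: A[i]=6<=B[j]=6 take 6, i++
i=2 j=0: A[i]=14>B[j]=6 take 6, j++
i=2 j=1: A[i]=14>B[j]=8 take 8, j++
i=2 j=2: A[i]=14<=B[j]=14 take 14, i++
i=3 j=2: A[i]=15>B[j]=14 take 14, j++
i=3 j=3: A[i]=15<=B[j]=17 take 15, i++
i=4 j=3: A[i]=18>B[j]=17 take 17, j++
i=4 j=4: B done, take A[i]=18, i++
i=5 j=4: B done, take A[i]=20, i++
i=6 j=4: B done, take A[i]=26, i++
i=7 j=4: B done, take A[i]=32, i++
i=8 j=4: B done, take A[i]=35, i++
i=9 j=4: B done, take A[i]=36, i++
i=10 j=4: B done, take A[i]=37, i++

merged[8] = 18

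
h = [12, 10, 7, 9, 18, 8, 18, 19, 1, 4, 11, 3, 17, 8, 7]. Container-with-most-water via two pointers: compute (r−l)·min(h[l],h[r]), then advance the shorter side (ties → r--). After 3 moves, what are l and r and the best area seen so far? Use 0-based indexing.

[0,14] min(12,7)*14=98 best=98 * → r--
[0,13] min(12,8)*13=104 best=104 * → r--
[0,12] min(12,17)*12=144 best=144 * → l++

l=1, r=12, best area=144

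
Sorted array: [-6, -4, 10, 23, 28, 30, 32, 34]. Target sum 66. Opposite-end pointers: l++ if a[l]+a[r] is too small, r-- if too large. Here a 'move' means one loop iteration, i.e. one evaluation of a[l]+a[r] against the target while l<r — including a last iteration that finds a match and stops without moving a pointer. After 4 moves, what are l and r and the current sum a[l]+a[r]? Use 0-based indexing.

l=4, r=7, sum=62

[0,7] -6+34=28 <66 → l++
[1,7] -4+34=30 <66 → l++
[2,7] 10+34=44 <66 → l++
[3,7] 23+34=57 <66 → l++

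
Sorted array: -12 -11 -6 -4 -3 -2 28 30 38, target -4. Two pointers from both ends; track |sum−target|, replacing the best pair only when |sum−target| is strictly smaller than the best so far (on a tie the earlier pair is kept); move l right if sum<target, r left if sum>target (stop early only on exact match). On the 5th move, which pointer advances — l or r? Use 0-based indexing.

l

[0,8] -12+38=26 d=30 * → r--
[0,7] -12+30=18 d=22 * → r--
[0,6] -12+28=16 d=20 * → r--
[0,5] -12+-2=-14 d=10 * → l++
[1,5] -11+-2=-13 d=9 * → l++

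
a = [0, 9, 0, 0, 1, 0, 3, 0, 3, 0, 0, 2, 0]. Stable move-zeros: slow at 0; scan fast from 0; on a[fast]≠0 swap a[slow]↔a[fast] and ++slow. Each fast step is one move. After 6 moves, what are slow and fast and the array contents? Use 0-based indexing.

slow=0 fast=0: a[fast]=0, fast++
slow=0 fast=1: a[fast]=9≠0 swap→a[0]=9, slow++,fast++
slow=1 fast=2: a[fast]=0, fast++
slow=1 fast=3: a[fast]=0, fast++
slow=1 fast=4: a[fast]=1≠0 swap→a[1]=1, slow++,fast++
slow=2 fast=5: a[fast]=0, fast++

slow=2, fast=6, a=[9, 1, 0, 0, 0, 0, 3, 0, 3, 0, 0, 2, 0]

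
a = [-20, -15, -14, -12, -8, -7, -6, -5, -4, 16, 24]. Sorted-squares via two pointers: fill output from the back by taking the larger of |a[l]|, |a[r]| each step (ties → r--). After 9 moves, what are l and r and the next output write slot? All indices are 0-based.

l=7, r=8, next write slot=1

l=0 r=10: |-20|<=|24| out[10]=576, r--
l=0 r=9: |-20|>|16| out[9]=400, l++
l=1 r=9: |-15|<=|16| out[8]=256, r--
l=1 r=8: |-15|>|-4| out[7]=225, l++
l=2 r=8: |-14|>|-4| out[6]=196, l++
l=3 r=8: |-12|>|-4| out[5]=144, l++
l=4 r=8: |-8|>|-4| out[4]=64, l++
l=5 r=8: |-7|>|-4| out[3]=49, l++
l=6 r=8: |-6|>|-4| out[2]=36, l++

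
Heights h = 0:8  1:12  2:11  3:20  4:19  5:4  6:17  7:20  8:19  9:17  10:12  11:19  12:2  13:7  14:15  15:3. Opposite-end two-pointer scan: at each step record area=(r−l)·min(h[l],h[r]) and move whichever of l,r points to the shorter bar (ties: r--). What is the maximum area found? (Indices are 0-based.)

[0,15] min(8,3)*15=45 best=45 * → r--
[0,14] min(8,15)*14=112 best=112 * → l++
[1,14] min(12,15)*13=156 best=156 * → l++
[2,14] min(11,15)*12=132 best=156 → l++
[3,14] min(20,15)*11=165 best=165 * → r--
[3,13] min(20,7)*10=70 best=165 → r--
[3,12] min(20,2)*9=18 best=165 → r--
[3,11] min(20,19)*8=152 best=165 → r--
[3,10] min(20,12)*7=84 best=165 → r--
[3,9] min(20,17)*6=102 best=165 → r--
[3,8] min(20,19)*5=95 best=165 → r--
[3,7] min(20,20)*4=80 best=165 → r--
[3,6] min(20,17)*3=51 best=165 → r--
[3,5] min(20,4)*2=8 best=165 → r--
[3,4] min(20,19)*1=19 best=165 → r--

max area = 165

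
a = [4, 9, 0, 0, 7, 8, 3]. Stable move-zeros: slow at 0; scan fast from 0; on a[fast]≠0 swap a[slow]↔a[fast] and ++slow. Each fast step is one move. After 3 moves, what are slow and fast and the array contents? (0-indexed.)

slow=0 fast=0: a[fast]=4≠0 swap→a[0]=4, slow++,fast++
slow=1 fast=1: a[fast]=9≠0 swap→a[1]=9, slow++,fast++
slow=2 fast=2: a[fast]=0, fast++

slow=2, fast=3, a=[4, 9, 0, 0, 7, 8, 3]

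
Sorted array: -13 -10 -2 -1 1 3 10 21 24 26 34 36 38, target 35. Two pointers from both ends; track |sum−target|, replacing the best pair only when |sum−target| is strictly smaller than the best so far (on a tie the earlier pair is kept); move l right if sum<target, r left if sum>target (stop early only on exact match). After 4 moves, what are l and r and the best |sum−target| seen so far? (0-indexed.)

l=3, r=11, best |Δ|=1

l=0 r=12: -13+38=25 d=10 *, l++
l=1 r=12: -10+38=28 d=7 *, l++
l=2 r=12: -2+38=36 d=1 *, r--
l=2 r=11: -2+36=34 d=1, l++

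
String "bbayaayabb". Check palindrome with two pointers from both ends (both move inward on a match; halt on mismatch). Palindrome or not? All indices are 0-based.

l=0 r=9: 'b'=='b', l++,r--
l=1 r=8: 'b'=='b', l++,r--
l=2 r=7: 'a'=='a', l++,r--
l=3 r=6: 'y'=='y', l++,r--
l=4 r=5: 'a'=='a', l++,r--

palindrome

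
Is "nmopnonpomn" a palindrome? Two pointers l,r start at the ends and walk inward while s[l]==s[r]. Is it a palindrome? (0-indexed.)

l=0 r=10: 'n'=='n', l++,r--
l=1 r=9: 'm'=='m', l++,r--
l=2 r=8: 'o'=='o', l++,r--
l=3 r=7: 'p'=='p', l++,r--
l=4 r=6: 'n'=='n', l++,r--

palindrome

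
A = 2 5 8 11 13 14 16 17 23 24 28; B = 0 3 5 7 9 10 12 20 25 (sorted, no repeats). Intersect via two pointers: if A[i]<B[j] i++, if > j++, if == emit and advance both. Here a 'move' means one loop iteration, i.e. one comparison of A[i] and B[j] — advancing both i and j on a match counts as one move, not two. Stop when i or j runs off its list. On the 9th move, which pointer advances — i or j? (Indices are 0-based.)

i

i=0 j=0: 2>0, j++
i=0 j=1: 2<3, i++
i=1 j=1: 5>3, j++
i=1 j=2: 5==5 emit, i++,j++
i=2 j=3: 8>7, j++
i=2 j=4: 8<9, i++
i=3 j=4: 11>9, j++
i=3 j=5: 11>10, j++
i=3 j=6: 11<12, i++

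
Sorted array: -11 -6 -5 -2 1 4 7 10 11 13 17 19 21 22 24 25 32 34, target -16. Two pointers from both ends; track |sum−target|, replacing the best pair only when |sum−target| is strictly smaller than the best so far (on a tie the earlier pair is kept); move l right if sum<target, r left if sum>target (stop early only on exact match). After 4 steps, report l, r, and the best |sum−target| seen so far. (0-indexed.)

[0,17] -11+34=23 d=39 * → r--
[0,16] -11+32=21 d=37 * → r--
[0,15] -11+25=14 d=30 * → r--
[0,14] -11+24=13 d=29 * → r--

l=0, r=13, best |Δ|=29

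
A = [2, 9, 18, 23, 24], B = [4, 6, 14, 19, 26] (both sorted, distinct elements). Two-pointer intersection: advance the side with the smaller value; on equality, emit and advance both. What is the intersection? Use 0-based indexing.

intersection = []

i=0 j=0: 2<4, i++
i=1 j=0: 9>4, j++
i=1 j=1: 9>6, j++
i=1 j=2: 9<14, i++
i=2 j=2: 18>14, j++
i=2 j=3: 18<19, i++
i=3 j=3: 23>19, j++
i=3 j=4: 23<26, i++
i=4 j=4: 24<26, i++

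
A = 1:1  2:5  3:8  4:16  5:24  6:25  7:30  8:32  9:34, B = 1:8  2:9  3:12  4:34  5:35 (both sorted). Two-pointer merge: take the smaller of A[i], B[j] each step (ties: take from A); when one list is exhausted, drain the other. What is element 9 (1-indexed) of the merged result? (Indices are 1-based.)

merged[9] = 25

[i=1,j=1] A[i]=1<=B[j]=8 take 1 → i++
[i=2,j=1] A[i]=5<=B[j]=8 take 5 → i++
[i=3,j=1] A[i]=8<=B[j]=8 take 8 → i++
[i=4,j=1] A[i]=16>B[j]=8 take 8 → j++
[i=4,j=2] A[i]=16>B[j]=9 take 9 → j++
[i=4,j=3] A[i]=16>B[j]=12 take 12 → j++
[i=4,j=4] A[i]=16<=B[j]=34 take 16 → i++
[i=5,j=4] A[i]=24<=B[j]=34 take 24 → i++
[i=6,j=4] A[i]=25<=B[j]=34 take 25 → i++
[i=7,j=4] A[i]=30<=B[j]=34 take 30 → i++
[i=8,j=4] A[i]=32<=B[j]=34 take 32 → i++
[i=9,j=4] A[i]=34<=B[j]=34 take 34 → i++
[i=10,j=4] A done, take B[j]=34 → j++
[i=10,j=5] A done, take B[j]=35 → j++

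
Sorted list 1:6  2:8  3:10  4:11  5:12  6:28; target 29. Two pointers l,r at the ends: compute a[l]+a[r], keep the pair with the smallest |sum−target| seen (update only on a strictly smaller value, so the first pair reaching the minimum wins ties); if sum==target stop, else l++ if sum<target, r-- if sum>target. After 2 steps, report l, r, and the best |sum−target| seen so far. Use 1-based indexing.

l=2, r=5, best |Δ|=5

[1,6] 6+28=34 d=5 * → r--
[1,5] 6+12=18 d=11 → l++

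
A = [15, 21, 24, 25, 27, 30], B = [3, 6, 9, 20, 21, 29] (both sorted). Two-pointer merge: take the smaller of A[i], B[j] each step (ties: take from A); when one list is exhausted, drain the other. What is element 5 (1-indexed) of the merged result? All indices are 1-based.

i=1 j=1: A[i]=15>B[j]=3 take 3, j++
i=1 j=2: A[i]=15>B[j]=6 take 6, j++
i=1 j=3: A[i]=15>B[j]=9 take 9, j++
i=1 j=4: A[i]=15<=B[j]=20 take 15, i++
i=2 j=4: A[i]=21>B[j]=20 take 20, j++
i=2 j=5: A[i]=21<=B[j]=21 take 21, i++
i=3 j=5: A[i]=24>B[j]=21 take 21, j++
i=3 j=6: A[i]=24<=B[j]=29 take 24, i++
i=4 j=6: A[i]=25<=B[j]=29 take 25, i++
i=5 j=6: A[i]=27<=B[j]=29 take 27, i++
i=6 j=6: A[i]=30>B[j]=29 take 29, j++
i=6 j=7: B done, take A[i]=30, i++

merged[5] = 20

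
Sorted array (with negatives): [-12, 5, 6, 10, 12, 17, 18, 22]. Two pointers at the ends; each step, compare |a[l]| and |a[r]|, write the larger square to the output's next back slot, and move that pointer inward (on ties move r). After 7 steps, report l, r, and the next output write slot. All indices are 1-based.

l=1 r=8: |-12|<=|22| out[8]=484, r--
l=1 r=7: |-12|<=|18| out[7]=324, r--
l=1 r=6: |-12|<=|17| out[6]=289, r--
l=1 r=5: |-12|<=|12| out[5]=144, r--
l=1 r=4: |-12|>|10| out[4]=144, l++
l=2 r=4: |5|<=|10| out[3]=100, r--
l=2 r=3: |5|<=|6| out[2]=36, r--

l=2, r=2, next write slot=1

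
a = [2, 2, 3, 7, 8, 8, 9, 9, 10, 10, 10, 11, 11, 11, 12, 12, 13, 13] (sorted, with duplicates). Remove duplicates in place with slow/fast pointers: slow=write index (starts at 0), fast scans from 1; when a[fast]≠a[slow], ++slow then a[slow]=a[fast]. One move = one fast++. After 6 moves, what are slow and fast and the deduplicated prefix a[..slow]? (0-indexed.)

(s=0,f=1) a[fast]=2=a[slow] dup → fast++
(s=0,f=2) a[fast]=3≠a[slow]=2 write a[1]=3 → slow++,fast++
(s=1,f=3) a[fast]=7≠a[slow]=3 write a[2]=7 → slow++,fast++
(s=2,f=4) a[fast]=8≠a[slow]=7 write a[3]=8 → slow++,fast++
(s=3,f=5) a[fast]=8=a[slow] dup → fast++
(s=3,f=6) a[fast]=9≠a[slow]=8 write a[4]=9 → slow++,fast++

slow=4, fast=7, prefix=[2, 3, 7, 8, 9]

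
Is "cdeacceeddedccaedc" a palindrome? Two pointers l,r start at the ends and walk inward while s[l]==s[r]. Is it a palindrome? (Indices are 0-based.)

[0,17] 'c'=='c' → l++,r--
[1,16] 'd'=='d' → l++,r--
[2,15] 'e'=='e' → l++,r--
[3,14] 'a'=='a' → l++,r--
[4,13] 'c'=='c' → l++,r--
[5,12] 'c'=='c' → l++,r--
[6,11] 'e'!='d' → stop

not a palindrome (mismatch at 6,11)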